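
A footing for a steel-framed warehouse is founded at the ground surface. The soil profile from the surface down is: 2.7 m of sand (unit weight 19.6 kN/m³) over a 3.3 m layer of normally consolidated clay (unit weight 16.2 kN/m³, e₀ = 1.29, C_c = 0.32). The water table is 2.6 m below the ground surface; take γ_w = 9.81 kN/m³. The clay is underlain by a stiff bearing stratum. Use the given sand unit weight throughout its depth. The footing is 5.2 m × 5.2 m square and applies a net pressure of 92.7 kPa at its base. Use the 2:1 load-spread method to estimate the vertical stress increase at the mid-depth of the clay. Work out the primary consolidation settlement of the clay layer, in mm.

S_c ≈ 73 mm

Mid-depth of clay below the ground surface: z = 2.7 + 3.3/2 = 4.35 m.
Total vertical stress at mid-clay: σ_v = 19.6×2.7 + 16.2×1.65 = 79.65 kPa.
Pore pressure: u = 9.81×(4.35 − 2.6) = 17.168 kPa.
Initial effective stress: σ'_0 = σ_v − u = 79.65 − 17.168 = 62.482 kPa.
Stress increase at mid-clay by the 2:1 spreading method:
Δσ = qBL/((B+z)(L+z)) = 92.7×5.2×5.2/((5.2+4.35)(5.2+4.35)) = 27.484 kPa
Final effective stress: σ'_f = σ'_0 + Δσ = 62.482 + 27.484 = 89.966 kPa.
Normally consolidated clay, so the full stress increment lies on the virgin compression line:
S_c = C_c·H/(1+e₀)·log₁₀(σ'_f/σ'_0) = 0.32×3.3/(1+1.29)×log₁₀(89.966/62.482)
    = 0.46114 × 0.15832 = 0.07301 m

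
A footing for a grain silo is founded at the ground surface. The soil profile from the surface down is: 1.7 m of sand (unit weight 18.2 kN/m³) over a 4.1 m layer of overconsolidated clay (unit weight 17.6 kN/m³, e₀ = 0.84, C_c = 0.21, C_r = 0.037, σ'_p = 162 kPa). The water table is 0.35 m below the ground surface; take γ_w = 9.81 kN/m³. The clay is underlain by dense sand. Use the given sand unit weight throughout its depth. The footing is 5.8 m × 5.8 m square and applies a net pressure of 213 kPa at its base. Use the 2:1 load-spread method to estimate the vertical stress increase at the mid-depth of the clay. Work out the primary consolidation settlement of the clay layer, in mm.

Mid-depth of clay below the ground surface: z = 1.7 + 4.1/2 = 3.75 m.
Total vertical stress at mid-clay: σ_v = 18.2×1.7 + 17.6×2.05 = 67.02 kPa.
Pore pressure: u = 9.81×(3.75 − 0.35) = 33.354 kPa.
Initial effective stress: σ'_0 = σ_v − u = 67.02 − 33.354 = 33.666 kPa.
Stress increase at mid-clay by the 2:1 spreading method:
Δσ = qBL/((B+z)(L+z)) = 213×5.8×5.8/((5.8+3.75)(5.8+3.75)) = 78.565 kPa
Final effective stress: σ'_f = 33.666 + 78.565 = 112.23 kPa.
σ'_f = 112.23 ≤ σ'_p = 162 kPa, so the clay remains overconsolidated and only the recompression index applies:
S_c = C_r·H/(1+e₀)·log₁₀(σ'_f/σ'_0) = 0.037×4.1/1.84×log₁₀(112.23/33.666)
    = 0.082447 × 0.52292 = 0.04311 m

S_c ≈ 43.1 mm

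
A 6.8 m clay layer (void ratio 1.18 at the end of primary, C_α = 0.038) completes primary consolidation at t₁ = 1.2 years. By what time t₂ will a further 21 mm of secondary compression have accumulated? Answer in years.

S_s = C_α·H/(1+e_p)·log₁₀(t₂/t₁) ⇒ log₁₀(t₂/t₁) = S_s·(1+e_p)/(C_α·H).
log₁₀(t₂/t₁) = 0.021 × (1+1.18) / (0.038×6.8) = 0.1772
t₂ = t₁ × 10^0.1772 = 1.2 × 1.504 = 1.804 years

t₂ ≈ 1.8 years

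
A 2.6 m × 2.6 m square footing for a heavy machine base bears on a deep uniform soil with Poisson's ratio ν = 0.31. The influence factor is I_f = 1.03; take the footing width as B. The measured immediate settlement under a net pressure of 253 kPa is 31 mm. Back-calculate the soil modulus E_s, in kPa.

S_e = q·B·(1−ν²)/E_s · I_f  ⇒  E_s = q·B·(1−ν²)·I_f / S_e.
E_s = 253 × 2.6 × 0.9039 × 1.03 / 0.031 = 19760 kPa

E_s ≈ 19800 kPa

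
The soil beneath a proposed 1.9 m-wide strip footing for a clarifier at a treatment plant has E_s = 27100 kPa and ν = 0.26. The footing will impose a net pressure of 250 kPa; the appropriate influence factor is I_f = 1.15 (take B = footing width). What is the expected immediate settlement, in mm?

Immediate (elastic) settlement: S_e = q·B·(1−ν²)/E_s · I_f.
S_e = 250 × 1.9 × (1 − 0.26²) / 27100 × 1.15
    = 250 × 1.9 × 0.9324 / 27100 × 1.15
    = 0.01879 m = 18.79 mm

S_e ≈ 18.8 mm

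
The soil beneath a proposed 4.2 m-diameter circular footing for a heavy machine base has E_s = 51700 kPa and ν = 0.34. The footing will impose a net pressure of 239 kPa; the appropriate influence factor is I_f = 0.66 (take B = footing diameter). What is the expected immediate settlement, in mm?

Immediate (elastic) settlement: S_e = q·B·(1−ν²)/E_s · I_f.
S_e = 239 × 4.2 × (1 − 0.34²) / 51700 × 0.66
    = 239 × 4.2 × 0.8844 / 51700 × 0.66
    = 0.01133 m = 11.33 mm

S_e ≈ 11.3 mm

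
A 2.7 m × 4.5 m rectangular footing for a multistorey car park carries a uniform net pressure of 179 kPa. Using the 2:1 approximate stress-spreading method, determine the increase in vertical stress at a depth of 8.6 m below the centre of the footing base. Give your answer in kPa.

Δσ_z ≈ 14.7 kPa

By the 2:1 method the load spreads at 1 horizontal : 2 vertical, so at depth z the loaded area has grown by z in each plan dimension:
Δσ = qBL/((B+z)(L+z)) = 179×2.7×4.5/((2.7+8.6)(4.5+8.6)) = 14.692 kPa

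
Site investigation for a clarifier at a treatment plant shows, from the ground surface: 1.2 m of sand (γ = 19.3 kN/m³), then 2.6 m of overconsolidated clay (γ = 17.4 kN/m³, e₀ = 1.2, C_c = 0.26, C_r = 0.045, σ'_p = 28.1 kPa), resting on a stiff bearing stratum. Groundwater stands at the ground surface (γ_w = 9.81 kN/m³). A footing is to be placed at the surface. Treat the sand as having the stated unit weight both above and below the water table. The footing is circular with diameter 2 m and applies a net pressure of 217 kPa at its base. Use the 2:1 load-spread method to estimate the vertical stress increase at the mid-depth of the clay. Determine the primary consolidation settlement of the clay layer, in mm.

Mid-depth of clay below the ground surface: z = 1.2 + 2.6/2 = 2.5 m.
Total vertical stress at mid-clay: σ_v = 19.3×1.2 + 17.4×1.3 = 45.78 kPa.
Pore pressure: u = 9.81×(2.5 − 0) = 24.525 kPa.
Initial effective stress: σ'_0 = σ_v − u = 45.78 − 24.525 = 21.255 kPa.
Stress increase at mid-clay by the 2:1 spreading method:
Δσ ≈ qD²/(D+z)² = 217×2²/(2+2.5)² = 42.864 kPa
Final effective stress: σ'_f = 21.255 + 42.864 = 64.119 kPa.
σ'_f = 64.119 > σ'_p = 28.1 kPa, so the stress path crosses the preconsolidation pressure — recompression up to σ'_p, then virgin compression beyond:
S_c = H/(1+e₀)·[C_r·log₁₀(σ'_p/σ'_0) + C_c·log₁₀(σ'_f/σ'_p)]
    = 2.6/2.2 × [0.045×log₁₀(28.1/21.255) + 0.26×log₁₀(64.119/28.1)]
    = 1.1818 × [0.005456 + 0.093153] = 0.1165 m

S_c ≈ 117 mm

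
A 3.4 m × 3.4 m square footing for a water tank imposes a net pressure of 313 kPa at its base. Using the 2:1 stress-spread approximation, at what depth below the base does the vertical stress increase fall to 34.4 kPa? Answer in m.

z ≈ 6.86 m

2:1 spreading — at depth z the loaded area has grown by z in each plan dimension:
qB²/(B+z)² = Δσ_z ⇒ z = B(√(q/Δσ_z) − 1) = 3.4×(√(313/34.4) − 1) = 6.856 m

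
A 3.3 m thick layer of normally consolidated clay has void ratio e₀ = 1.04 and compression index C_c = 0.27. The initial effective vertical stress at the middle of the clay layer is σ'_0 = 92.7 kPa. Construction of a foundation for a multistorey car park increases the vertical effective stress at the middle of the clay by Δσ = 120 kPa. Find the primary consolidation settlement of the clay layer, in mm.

Final effective stress: σ'_f = σ'_0 + Δσ = 92.7 + 120 = 212.7 kPa.
Normally consolidated clay, so the full stress increment lies on the virgin compression line:
S_c = C_c·H/(1+e₀)·log₁₀(σ'_f/σ'_0) = 0.27×3.3/(1+1.04)×log₁₀(212.7/92.7)
    = 0.43676 × 0.36069 = 0.1575 m

S_c ≈ 158 mm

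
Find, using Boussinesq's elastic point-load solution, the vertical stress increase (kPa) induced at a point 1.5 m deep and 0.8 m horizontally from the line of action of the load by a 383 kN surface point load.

Boussinesq vertical stress below a point load on an elastic half-space:
Δσ_z = 3P/(2πz²) · [1 + (r/z)²]^(−5/2)
r/z = 0.8/1.5 = 0.53333; [1+(r/z)²]^(−5/2) = 0.53482.
Δσ_z = 3×383/(2π×1.5²) × 0.53482 = 81.275 × 0.53482 = 43.47 kPa

Δσ_z ≈ 43.5 kPa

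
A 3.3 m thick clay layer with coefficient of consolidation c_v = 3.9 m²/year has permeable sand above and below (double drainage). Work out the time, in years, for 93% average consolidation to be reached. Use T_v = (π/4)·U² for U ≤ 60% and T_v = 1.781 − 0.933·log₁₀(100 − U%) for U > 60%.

t ≈ 0.693 years

Drainage path length: H_d = H/2 = 1.65 m (double drainage).
U > 60%: T_v = 1.781 − 0.933·log₁₀(100 − 93) = 0.99252.
t = T_v·H_d²/c_v = 0.99252×1.65²/3.9 = 0.6929 years.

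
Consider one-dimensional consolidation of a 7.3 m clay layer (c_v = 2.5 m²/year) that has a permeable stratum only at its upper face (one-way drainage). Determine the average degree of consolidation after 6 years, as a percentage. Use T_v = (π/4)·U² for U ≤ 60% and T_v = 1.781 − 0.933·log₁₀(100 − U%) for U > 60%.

Drainage path length: H_d = H = 7.3 m (single drainage).
T_v = c_v·t/H_d² = 2.5×6/7.3² = 0.28148.
T_v = 0.28148 corresponds to the U ≤ 60% branch:
U = √(4T_v/π) = 0.5987

U ≈ 59.9 %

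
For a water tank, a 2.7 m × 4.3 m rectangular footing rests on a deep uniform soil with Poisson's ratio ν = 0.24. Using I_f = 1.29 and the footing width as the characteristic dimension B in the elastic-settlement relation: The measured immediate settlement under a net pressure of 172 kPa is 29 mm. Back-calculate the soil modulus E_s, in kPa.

E_s ≈ 19500 kPa

S_e = q·B·(1−ν²)/E_s · I_f  ⇒  E_s = q·B·(1−ν²)·I_f / S_e.
E_s = 172 × 2.7 × 0.9424 × 1.29 / 0.029 = 19470 kPa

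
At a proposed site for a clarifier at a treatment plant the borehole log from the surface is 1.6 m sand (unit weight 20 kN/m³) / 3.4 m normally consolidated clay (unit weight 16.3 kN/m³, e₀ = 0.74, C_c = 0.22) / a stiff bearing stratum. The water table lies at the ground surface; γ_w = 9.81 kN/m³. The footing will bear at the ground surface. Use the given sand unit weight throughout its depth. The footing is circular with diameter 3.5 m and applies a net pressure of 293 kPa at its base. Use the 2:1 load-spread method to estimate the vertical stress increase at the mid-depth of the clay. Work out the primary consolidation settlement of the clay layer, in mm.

Mid-depth of clay below the ground surface: z = 1.6 + 3.4/2 = 3.3 m.
Total vertical stress at mid-clay: σ_v = 20×1.6 + 16.3×1.7 = 59.71 kPa.
Pore pressure: u = 9.81×(3.3 − 0) = 32.373 kPa.
Initial effective stress: σ'_0 = σ_v − u = 59.71 − 32.373 = 27.337 kPa.
Stress increase at mid-clay by the 2:1 spreading method:
Δσ ≈ qD²/(D+z)² = 293×3.5²/(3.5+3.3)² = 77.622 kPa
Final effective stress: σ'_f = σ'_0 + Δσ = 27.337 + 77.622 = 104.96 kPa.
Normally consolidated clay, so the full stress increment lies on the virgin compression line:
S_c = C_c·H/(1+e₀)·log₁₀(σ'_f/σ'_0) = 0.22×3.4/(1+0.74)×log₁₀(104.96/27.337)
    = 0.42989 × 0.58427 = 0.2512 m

S_c ≈ 251 mm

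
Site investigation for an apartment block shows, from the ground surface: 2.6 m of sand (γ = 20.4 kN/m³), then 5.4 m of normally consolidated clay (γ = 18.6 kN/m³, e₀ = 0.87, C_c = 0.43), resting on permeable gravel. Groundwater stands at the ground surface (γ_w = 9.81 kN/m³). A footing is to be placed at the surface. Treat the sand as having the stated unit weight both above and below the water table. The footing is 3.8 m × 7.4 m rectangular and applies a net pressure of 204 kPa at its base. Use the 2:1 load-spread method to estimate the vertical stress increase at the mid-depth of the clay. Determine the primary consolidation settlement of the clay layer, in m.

S_c ≈ 0.365 m

Mid-depth of clay below the ground surface: z = 2.6 + 5.4/2 = 5.3 m.
Total vertical stress at mid-clay: σ_v = 20.4×2.6 + 18.6×2.7 = 103.26 kPa.
Pore pressure: u = 9.81×(5.3 − 0) = 51.993 kPa.
Initial effective stress: σ'_0 = σ_v − u = 103.26 − 51.993 = 51.267 kPa.
Stress increase at mid-clay by the 2:1 spreading method:
Δσ = qBL/((B+z)(L+z)) = 204×3.8×7.4/((3.8+5.3)(7.4+5.3)) = 49.636 kPa
Final effective stress: σ'_f = σ'_0 + Δσ = 51.267 + 49.636 = 100.9 kPa.
Normally consolidated clay, so the full stress increment lies on the virgin compression line:
S_c = C_c·H/(1+e₀)·log₁₀(σ'_f/σ'_0) = 0.43×5.4/(1+0.87)×log₁₀(100.9/51.267)
    = 1.2417 × 0.29405 = 0.3651 m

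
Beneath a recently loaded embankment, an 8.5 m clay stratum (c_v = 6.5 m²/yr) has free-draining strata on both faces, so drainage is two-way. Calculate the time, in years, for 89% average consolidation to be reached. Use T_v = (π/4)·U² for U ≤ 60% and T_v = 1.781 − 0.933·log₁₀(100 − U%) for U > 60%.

t ≈ 2.25 years

Drainage path length: H_d = H/2 = 4.25 m (double drainage).
U > 60%: T_v = 1.781 − 0.933·log₁₀(100 − 89) = 0.80938.
t = T_v·H_d²/c_v = 0.80938×4.25²/6.5 = 2.249 years.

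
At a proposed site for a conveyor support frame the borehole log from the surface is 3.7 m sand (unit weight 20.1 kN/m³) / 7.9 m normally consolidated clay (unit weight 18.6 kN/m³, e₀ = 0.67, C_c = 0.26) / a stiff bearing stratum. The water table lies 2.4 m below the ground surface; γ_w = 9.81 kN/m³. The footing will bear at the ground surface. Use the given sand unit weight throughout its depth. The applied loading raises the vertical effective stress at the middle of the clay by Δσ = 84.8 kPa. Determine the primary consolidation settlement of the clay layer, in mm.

S_c ≈ 337 mm

Mid-depth of clay below the ground surface: z = 3.7 + 7.9/2 = 7.65 m.
Total vertical stress at mid-clay: σ_v = 20.1×3.7 + 18.6×3.95 = 147.84 kPa.
Pore pressure: u = 9.81×(7.65 − 2.4) = 51.503 kPa.
Initial effective stress: σ'_0 = σ_v − u = 147.84 − 51.503 = 96.337 kPa.
Final effective stress: σ'_f = σ'_0 + Δσ = 96.337 + 84.8 = 181.14 kPa.
Normally consolidated clay, so the full stress increment lies on the virgin compression line:
S_c = C_c·H/(1+e₀)·log₁₀(σ'_f/σ'_0) = 0.26×7.9/(1+0.67)×log₁₀(181.14/96.337)
    = 1.2299 × 0.27422 = 0.3373 m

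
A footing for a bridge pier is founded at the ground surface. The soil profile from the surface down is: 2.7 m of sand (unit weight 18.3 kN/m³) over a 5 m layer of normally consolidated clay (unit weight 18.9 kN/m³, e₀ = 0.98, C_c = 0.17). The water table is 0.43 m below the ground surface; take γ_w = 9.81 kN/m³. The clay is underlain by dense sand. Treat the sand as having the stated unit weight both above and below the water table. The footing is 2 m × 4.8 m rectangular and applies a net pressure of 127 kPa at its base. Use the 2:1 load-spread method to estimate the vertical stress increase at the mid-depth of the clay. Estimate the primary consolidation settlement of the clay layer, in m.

Mid-depth of clay below the ground surface: z = 2.7 + 5/2 = 5.2 m.
Total vertical stress at mid-clay: σ_v = 18.3×2.7 + 18.9×2.5 = 96.66 kPa.
Pore pressure: u = 9.81×(5.2 − 0.43) = 46.794 kPa.
Initial effective stress: σ'_0 = σ_v − u = 96.66 − 46.794 = 49.866 kPa.
Stress increase at mid-clay by the 2:1 spreading method:
Δσ = qBL/((B+z)(L+z)) = 127×2×4.8/((2+5.2)(4.8+5.2)) = 16.933 kPa
Final effective stress: σ'_f = σ'_0 + Δσ = 49.866 + 16.933 = 66.799 kPa.
Normally consolidated clay, so the full stress increment lies on the virgin compression line:
S_c = C_c·H/(1+e₀)·log₁₀(σ'_f/σ'_0) = 0.17×5/(1+0.98)×log₁₀(66.799/49.866)
    = 0.42929 × 0.12697 = 0.05451 m

S_c ≈ 0.0545 m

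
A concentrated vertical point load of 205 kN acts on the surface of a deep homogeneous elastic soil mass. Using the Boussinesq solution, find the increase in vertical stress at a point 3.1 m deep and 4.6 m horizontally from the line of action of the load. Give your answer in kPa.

Boussinesq vertical stress below a point load on an elastic half-space:
Δσ_z = 3P/(2πz²) · [1 + (r/z)²]^(−5/2)
r/z = 4.6/3.1 = 1.4839; [1+(r/z)²]^(−5/2) = 0.054512.
Δσ_z = 3×205/(2π×3.1²) × 0.054512 = 10.185 × 0.054512 = 0.5552 kPa

Δσ_z ≈ 0.555 kPa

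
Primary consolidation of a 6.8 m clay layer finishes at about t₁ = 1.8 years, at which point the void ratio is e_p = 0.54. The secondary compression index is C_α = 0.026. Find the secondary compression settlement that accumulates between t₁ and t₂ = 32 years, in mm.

S_s ≈ 143 mm

Secondary compression: S_s = C_α·H/(1+e_p)·log₁₀(t₂/t₁)
S_s = 0.026×6.8/(1+0.54)×log₁₀(32/1.8)
    = 0.1148 × 1.25 = 0.1435 m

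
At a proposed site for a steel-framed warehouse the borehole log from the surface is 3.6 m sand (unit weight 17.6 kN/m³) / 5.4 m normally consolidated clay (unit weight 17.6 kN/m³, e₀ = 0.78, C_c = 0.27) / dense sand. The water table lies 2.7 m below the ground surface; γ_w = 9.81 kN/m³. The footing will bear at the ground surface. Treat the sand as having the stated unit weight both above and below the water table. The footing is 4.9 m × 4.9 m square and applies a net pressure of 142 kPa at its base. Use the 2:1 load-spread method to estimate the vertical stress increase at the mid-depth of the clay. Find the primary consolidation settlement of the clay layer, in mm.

S_c ≈ 109 mm

Mid-depth of clay below the ground surface: z = 3.6 + 5.4/2 = 6.3 m.
Total vertical stress at mid-clay: σ_v = 17.6×3.6 + 17.6×2.7 = 110.88 kPa.
Pore pressure: u = 9.81×(6.3 − 2.7) = 35.316 kPa.
Initial effective stress: σ'_0 = σ_v − u = 110.88 − 35.316 = 75.564 kPa.
Stress increase at mid-clay by the 2:1 spreading method:
Δσ = qBL/((B+z)(L+z)) = 142×4.9×4.9/((4.9+6.3)(4.9+6.3)) = 27.18 kPa
Final effective stress: σ'_f = σ'_0 + Δσ = 75.564 + 27.18 = 102.74 kPa.
Normally consolidated clay, so the full stress increment lies on the virgin compression line:
S_c = C_c·H/(1+e₀)·log₁₀(σ'_f/σ'_0) = 0.27×5.4/(1+0.78)×log₁₀(102.74/75.564)
    = 0.8191 × 0.13342 = 0.1093 m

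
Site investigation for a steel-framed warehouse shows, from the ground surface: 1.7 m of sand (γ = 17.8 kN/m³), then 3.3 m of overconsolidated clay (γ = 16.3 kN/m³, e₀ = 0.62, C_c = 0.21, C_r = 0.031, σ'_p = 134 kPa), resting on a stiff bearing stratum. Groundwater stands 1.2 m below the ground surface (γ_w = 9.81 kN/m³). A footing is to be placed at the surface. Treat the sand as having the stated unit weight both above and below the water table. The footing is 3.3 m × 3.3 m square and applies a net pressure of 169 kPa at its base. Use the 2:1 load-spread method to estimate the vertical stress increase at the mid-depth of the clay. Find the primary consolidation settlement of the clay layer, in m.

S_c ≈ 0.021 m

Mid-depth of clay below the ground surface: z = 1.7 + 3.3/2 = 3.35 m.
Total vertical stress at mid-clay: σ_v = 17.8×1.7 + 16.3×1.65 = 57.155 kPa.
Pore pressure: u = 9.81×(3.35 − 1.2) = 21.091 kPa.
Initial effective stress: σ'_0 = σ_v − u = 57.155 − 21.091 = 36.064 kPa.
Stress increase at mid-clay by the 2:1 spreading method:
Δσ = qBL/((B+z)(L+z)) = 169×3.3×3.3/((3.3+3.35)(3.3+3.35)) = 41.617 kPa
Final effective stress: σ'_f = 36.064 + 41.617 = 77.681 kPa.
σ'_f = 77.681 ≤ σ'_p = 134 kPa, so the clay remains overconsolidated and only the recompression index applies:
S_c = C_r·H/(1+e₀)·log₁₀(σ'_f/σ'_0) = 0.031×3.3/1.62×log₁₀(77.681/36.064)
    = 0.063147 × 0.33324 = 0.02104 m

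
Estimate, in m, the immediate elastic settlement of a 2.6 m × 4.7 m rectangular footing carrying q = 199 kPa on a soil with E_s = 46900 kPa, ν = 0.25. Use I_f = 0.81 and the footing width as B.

S_e ≈ 0.00838 m

Immediate (elastic) settlement: S_e = q·B·(1−ν²)/E_s · I_f.
S_e = 199 × 2.6 × (1 − 0.25²) / 46900 × 0.81
    = 199 × 2.6 × 0.9375 / 46900 × 0.81
    = 0.008377 m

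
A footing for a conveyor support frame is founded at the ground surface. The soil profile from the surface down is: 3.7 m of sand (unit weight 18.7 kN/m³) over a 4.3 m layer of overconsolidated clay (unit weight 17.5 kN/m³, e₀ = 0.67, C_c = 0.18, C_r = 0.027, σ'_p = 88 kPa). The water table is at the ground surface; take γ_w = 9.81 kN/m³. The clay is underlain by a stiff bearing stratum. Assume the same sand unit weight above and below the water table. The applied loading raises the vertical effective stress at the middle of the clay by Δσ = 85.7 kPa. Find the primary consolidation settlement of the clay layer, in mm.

S_c ≈ 104 mm

Mid-depth of clay below the ground surface: z = 3.7 + 4.3/2 = 5.85 m.
Total vertical stress at mid-clay: σ_v = 18.7×3.7 + 17.5×2.15 = 106.81 kPa.
Pore pressure: u = 9.81×(5.85 − 0) = 57.389 kPa.
Initial effective stress: σ'_0 = σ_v − u = 106.81 − 57.389 = 49.421 kPa.
Final effective stress: σ'_f = 49.421 + 85.7 = 135.12 kPa.
σ'_f = 135.12 > σ'_p = 88 kPa, so the stress path crosses the preconsolidation pressure — recompression up to σ'_p, then virgin compression beyond:
S_c = H/(1+e₀)·[C_r·log₁₀(σ'_p/σ'_0) + C_c·log₁₀(σ'_f/σ'_p)]
    = 4.3/1.67 × [0.027×log₁₀(88/49.421) + 0.18×log₁₀(135.12/88)]
    = 2.5749 × [0.0067654 + 0.033523] = 0.1037 m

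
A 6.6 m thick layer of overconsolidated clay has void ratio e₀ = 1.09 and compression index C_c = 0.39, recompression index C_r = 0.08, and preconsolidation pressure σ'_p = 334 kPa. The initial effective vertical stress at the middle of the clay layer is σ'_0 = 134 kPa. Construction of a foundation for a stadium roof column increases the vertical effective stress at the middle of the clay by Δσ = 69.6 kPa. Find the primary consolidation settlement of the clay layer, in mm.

Final effective stress: σ'_f = 134 + 69.6 = 203.6 kPa.
σ'_f = 203.6 ≤ σ'_p = 334 kPa, so the clay remains overconsolidated and only the recompression index applies:
S_c = C_r·H/(1+e₀)·log₁₀(σ'_f/σ'_0) = 0.08×6.6/2.09×log₁₀(203.6/134)
    = 0.25263 × 0.18167 = 0.0459 m

S_c ≈ 45.9 mm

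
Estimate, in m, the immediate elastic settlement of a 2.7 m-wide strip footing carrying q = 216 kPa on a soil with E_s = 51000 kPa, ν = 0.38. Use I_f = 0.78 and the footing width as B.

Immediate (elastic) settlement: S_e = q·B·(1−ν²)/E_s · I_f.
S_e = 216 × 2.7 × (1 − 0.38²) / 51000 × 0.78
    = 216 × 2.7 × 0.8556 / 51000 × 0.78
    = 0.007632 m

S_e ≈ 0.00763 m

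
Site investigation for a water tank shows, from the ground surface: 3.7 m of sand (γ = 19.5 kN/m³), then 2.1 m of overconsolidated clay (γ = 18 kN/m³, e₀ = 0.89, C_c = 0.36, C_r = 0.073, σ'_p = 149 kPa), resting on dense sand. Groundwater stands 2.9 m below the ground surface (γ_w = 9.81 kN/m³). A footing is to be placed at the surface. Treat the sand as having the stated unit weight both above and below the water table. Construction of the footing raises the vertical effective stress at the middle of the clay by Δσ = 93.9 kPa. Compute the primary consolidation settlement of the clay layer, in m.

Mid-depth of clay below the ground surface: z = 3.7 + 2.1/2 = 4.75 m.
Total vertical stress at mid-clay: σ_v = 19.5×3.7 + 18×1.05 = 91.05 kPa.
Pore pressure: u = 9.81×(4.75 − 2.9) = 18.149 kPa.
Initial effective stress: σ'_0 = σ_v − u = 91.05 − 18.149 = 72.901 kPa.
Final effective stress: σ'_f = 72.901 + 93.9 = 166.8 kPa.
σ'_f = 166.8 > σ'_p = 149 kPa, so the stress path crosses the preconsolidation pressure — recompression up to σ'_p, then virgin compression beyond:
S_c = H/(1+e₀)·[C_r·log₁₀(σ'_p/σ'_0) + C_c·log₁₀(σ'_f/σ'_p)]
    = 2.1/1.89 × [0.073×log₁₀(149/72.901) + 0.36×log₁₀(166.8/149)]
    = 1.1111 × [0.022663 + 0.017644] = 0.04479 m

S_c ≈ 0.0448 m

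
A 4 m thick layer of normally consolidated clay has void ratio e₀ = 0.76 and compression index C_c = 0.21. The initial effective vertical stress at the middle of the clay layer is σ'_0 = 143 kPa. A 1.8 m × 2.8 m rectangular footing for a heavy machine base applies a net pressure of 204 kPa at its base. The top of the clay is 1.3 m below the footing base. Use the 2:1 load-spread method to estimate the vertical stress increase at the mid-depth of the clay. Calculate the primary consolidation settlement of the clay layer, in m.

S_c ≈ 0.0431 m

Mid-depth of clay below the footing base: z = 1.3 + 4/2 = 3.3 m.
Stress increase at mid-clay by the 2:1 spreading method:
Δσ = qBL/((B+z)(L+z)) = 204×1.8×2.8/((1.8+3.3)(2.8+3.3)) = 33.049 kPa
Final effective stress: σ'_f = σ'_0 + Δσ = 143 + 33.049 = 176.05 kPa.
Normally consolidated clay, so the full stress increment lies on the virgin compression line:
S_c = C_c·H/(1+e₀)·log₁₀(σ'_f/σ'_0) = 0.21×4/(1+0.76)×log₁₀(176.05/143)
    = 0.47727 × 0.0903 = 0.0431 m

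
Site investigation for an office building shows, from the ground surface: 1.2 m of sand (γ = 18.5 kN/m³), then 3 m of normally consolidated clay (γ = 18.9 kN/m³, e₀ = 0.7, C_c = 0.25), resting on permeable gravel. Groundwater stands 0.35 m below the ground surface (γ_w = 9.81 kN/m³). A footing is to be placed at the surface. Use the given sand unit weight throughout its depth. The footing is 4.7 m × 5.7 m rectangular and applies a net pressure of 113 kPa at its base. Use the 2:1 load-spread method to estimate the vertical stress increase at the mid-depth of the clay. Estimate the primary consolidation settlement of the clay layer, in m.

S_c ≈ 0.195 m

Mid-depth of clay below the ground surface: z = 1.2 + 3/2 = 2.7 m.
Total vertical stress at mid-clay: σ_v = 18.5×1.2 + 18.9×1.5 = 50.55 kPa.
Pore pressure: u = 9.81×(2.7 − 0.35) = 23.054 kPa.
Initial effective stress: σ'_0 = σ_v − u = 50.55 − 23.054 = 27.496 kPa.
Stress increase at mid-clay by the 2:1 spreading method:
Δσ = qBL/((B+z)(L+z)) = 113×4.7×5.7/((4.7+2.7)(5.7+2.7)) = 48.701 kPa
Final effective stress: σ'_f = σ'_0 + Δσ = 27.496 + 48.701 = 76.197 kPa.
Normally consolidated clay, so the full stress increment lies on the virgin compression line:
S_c = C_c·H/(1+e₀)·log₁₀(σ'_f/σ'_0) = 0.25×3/(1+0.7)×log₁₀(76.197/27.496)
    = 0.44118 × 0.44267 = 0.1953 m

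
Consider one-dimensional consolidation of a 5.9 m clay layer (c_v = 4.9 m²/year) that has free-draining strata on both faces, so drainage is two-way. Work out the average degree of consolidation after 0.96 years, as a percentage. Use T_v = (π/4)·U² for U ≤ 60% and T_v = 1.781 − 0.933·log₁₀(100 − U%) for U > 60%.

U ≈ 78.6 %

Drainage path length: H_d = H/2 = 2.95 m (double drainage).
T_v = c_v·t/H_d² = 4.9×0.96/2.95² = 0.54053.
T_v = 0.54053 corresponds to the U > 60% branch:
U = 1 − 10^((1.781 − T_v)/0.933)/100 = 0.7864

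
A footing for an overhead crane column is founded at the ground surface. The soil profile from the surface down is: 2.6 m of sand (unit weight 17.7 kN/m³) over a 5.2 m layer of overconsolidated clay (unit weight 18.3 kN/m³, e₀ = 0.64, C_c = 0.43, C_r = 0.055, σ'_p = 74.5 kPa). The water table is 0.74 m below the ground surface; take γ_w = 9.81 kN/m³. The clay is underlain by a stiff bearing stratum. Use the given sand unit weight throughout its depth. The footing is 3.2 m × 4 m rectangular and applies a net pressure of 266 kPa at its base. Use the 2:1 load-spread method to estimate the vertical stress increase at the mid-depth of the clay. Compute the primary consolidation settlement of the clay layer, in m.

S_c ≈ 0.167 m

Mid-depth of clay below the ground surface: z = 2.6 + 5.2/2 = 5.2 m.
Total vertical stress at mid-clay: σ_v = 17.7×2.6 + 18.3×2.6 = 93.6 kPa.
Pore pressure: u = 9.81×(5.2 − 0.74) = 43.753 kPa.
Initial effective stress: σ'_0 = σ_v − u = 93.6 − 43.753 = 49.847 kPa.
Stress increase at mid-clay by the 2:1 spreading method:
Δσ = qBL/((B+z)(L+z)) = 266×3.2×4/((3.2+5.2)(4+5.2)) = 44.058 kPa
Final effective stress: σ'_f = 49.847 + 44.058 = 93.905 kPa.
σ'_f = 93.905 > σ'_p = 74.5 kPa, so the stress path crosses the preconsolidation pressure — recompression up to σ'_p, then virgin compression beyond:
S_c = H/(1+e₀)·[C_r·log₁₀(σ'_p/σ'_0) + C_c·log₁₀(σ'_f/σ'_p)]
    = 5.2/1.64 × [0.055×log₁₀(74.5/49.847) + 0.43×log₁₀(93.905/74.5)]
    = 3.1707 × [0.0095984 + 0.043229] = 0.1675 m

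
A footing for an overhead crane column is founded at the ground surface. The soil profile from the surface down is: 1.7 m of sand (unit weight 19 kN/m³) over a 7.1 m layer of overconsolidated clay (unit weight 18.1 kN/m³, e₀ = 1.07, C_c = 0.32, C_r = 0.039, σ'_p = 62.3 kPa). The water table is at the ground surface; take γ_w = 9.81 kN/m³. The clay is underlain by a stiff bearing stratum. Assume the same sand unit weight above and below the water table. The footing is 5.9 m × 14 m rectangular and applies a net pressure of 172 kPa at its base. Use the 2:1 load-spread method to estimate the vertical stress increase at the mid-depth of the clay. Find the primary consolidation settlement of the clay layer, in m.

Mid-depth of clay below the ground surface: z = 1.7 + 7.1/2 = 5.25 m.
Total vertical stress at mid-clay: σ_v = 19×1.7 + 18.1×3.55 = 96.555 kPa.
Pore pressure: u = 9.81×(5.25 − 0) = 51.503 kPa.
Initial effective stress: σ'_0 = σ_v − u = 96.555 − 51.503 = 45.052 kPa.
Stress increase at mid-clay by the 2:1 spreading method:
Δσ = qBL/((B+z)(L+z)) = 172×5.9×14/((5.9+5.25)(14+5.25)) = 66.192 kPa
Final effective stress: σ'_f = 45.052 + 66.192 = 111.24 kPa.
σ'_f = 111.24 > σ'_p = 62.3 kPa, so the stress path crosses the preconsolidation pressure — recompression up to σ'_p, then virgin compression beyond:
S_c = H/(1+e₀)·[C_r·log₁₀(σ'_p/σ'_0) + C_c·log₁₀(σ'_f/σ'_p)]
    = 7.1/2.07 × [0.039×log₁₀(62.3/45.052) + 0.32×log₁₀(111.24/62.3)]
    = 3.43 × [0.0054902 + 0.080567] = 0.2952 m

S_c ≈ 0.295 m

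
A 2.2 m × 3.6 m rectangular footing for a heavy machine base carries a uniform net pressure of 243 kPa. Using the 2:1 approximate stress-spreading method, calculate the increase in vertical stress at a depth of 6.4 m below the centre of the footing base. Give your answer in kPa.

Δσ_z ≈ 22.4 kPa

By the 2:1 method the load spreads at 1 horizontal : 2 vertical, so at depth z the loaded area has grown by z in each plan dimension:
Δσ = qBL/((B+z)(L+z)) = 243×2.2×3.6/((2.2+6.4)(3.6+6.4)) = 22.379 kPa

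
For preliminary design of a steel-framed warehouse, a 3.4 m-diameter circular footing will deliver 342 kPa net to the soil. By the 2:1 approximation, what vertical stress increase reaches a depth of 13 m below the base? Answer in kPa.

By the 2:1 method the load spreads at 1 horizontal : 2 vertical, so at depth z the loaded area has grown by z in each plan dimension:
Δσ ≈ qD²/(D+z)² = 342×3.4²/(3.4+13)² = 14.699 kPa

Δσ_z ≈ 14.7 kPa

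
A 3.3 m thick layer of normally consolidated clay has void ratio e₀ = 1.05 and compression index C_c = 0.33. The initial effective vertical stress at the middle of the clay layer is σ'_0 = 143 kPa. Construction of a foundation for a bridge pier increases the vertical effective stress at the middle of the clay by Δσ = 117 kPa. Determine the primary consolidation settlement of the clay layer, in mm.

S_c ≈ 138 mm

Final effective stress: σ'_f = σ'_0 + Δσ = 143 + 117 = 260 kPa.
Normally consolidated clay, so the full stress increment lies on the virgin compression line:
S_c = C_c·H/(1+e₀)·log₁₀(σ'_f/σ'_0) = 0.33×3.3/(1+1.05)×log₁₀(260/143)
    = 0.53122 × 0.25964 = 0.1379 m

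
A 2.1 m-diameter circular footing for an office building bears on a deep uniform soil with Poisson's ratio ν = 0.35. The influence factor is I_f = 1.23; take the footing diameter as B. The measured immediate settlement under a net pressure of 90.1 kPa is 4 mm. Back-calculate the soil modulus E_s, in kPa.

E_s ≈ 51100 kPa

S_e = q·B·(1−ν²)/E_s · I_f  ⇒  E_s = q·B·(1−ν²)·I_f / S_e.
E_s = 90.1 × 2.1 × 0.8775 × 1.23 / 0.004 = 51050 kPa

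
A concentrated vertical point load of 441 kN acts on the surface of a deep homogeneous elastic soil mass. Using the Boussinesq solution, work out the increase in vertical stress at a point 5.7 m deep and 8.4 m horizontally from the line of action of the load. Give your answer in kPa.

Δσ_z ≈ 0.362 kPa

Boussinesq vertical stress below a point load on an elastic half-space:
Δσ_z = 3P/(2πz²) · [1 + (r/z)²]^(−5/2)
r/z = 8.4/5.7 = 1.4737; [1+(r/z)²]^(−5/2) = 0.055815.
Δσ_z = 3×441/(2π×5.7²) × 0.055815 = 6.4808 × 0.055815 = 0.3617 kPa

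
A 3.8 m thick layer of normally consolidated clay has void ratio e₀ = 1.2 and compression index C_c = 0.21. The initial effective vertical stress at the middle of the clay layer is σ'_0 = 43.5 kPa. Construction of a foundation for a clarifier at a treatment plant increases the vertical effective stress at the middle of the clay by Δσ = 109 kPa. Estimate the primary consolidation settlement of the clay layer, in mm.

S_c ≈ 198 mm

Final effective stress: σ'_f = σ'_0 + Δσ = 43.5 + 109 = 152.5 kPa.
Normally consolidated clay, so the full stress increment lies on the virgin compression line:
S_c = C_c·H/(1+e₀)·log₁₀(σ'_f/σ'_0) = 0.21×3.8/(1+1.2)×log₁₀(152.5/43.5)
    = 0.36273 × 0.54478 = 0.1976 m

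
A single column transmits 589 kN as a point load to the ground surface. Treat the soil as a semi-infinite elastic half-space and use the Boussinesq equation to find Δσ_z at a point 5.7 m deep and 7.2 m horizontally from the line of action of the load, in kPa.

Δσ_z ≈ 0.797 kPa

Boussinesq vertical stress below a point load on an elastic half-space:
Δσ_z = 3P/(2πz²) · [1 + (r/z)²]^(−5/2)
r/z = 7.2/5.7 = 1.2632; [1+(r/z)²]^(−5/2) = 0.092134.
Δσ_z = 3×589/(2π×5.7²) × 0.092134 = 8.6558 × 0.092134 = 0.7975 kPa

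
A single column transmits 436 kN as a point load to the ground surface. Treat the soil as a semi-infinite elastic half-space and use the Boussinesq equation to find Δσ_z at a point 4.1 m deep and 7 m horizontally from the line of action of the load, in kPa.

Boussinesq vertical stress below a point load on an elastic half-space:
Δσ_z = 3P/(2πz²) · [1 + (r/z)²]^(−5/2)
r/z = 7/4.1 = 1.7073; [1+(r/z)²]^(−5/2) = 0.032975.
Δσ_z = 3×436/(2π×4.1²) × 0.032975 = 12.384 × 0.032975 = 0.4084 kPa

Δσ_z ≈ 0.408 kPa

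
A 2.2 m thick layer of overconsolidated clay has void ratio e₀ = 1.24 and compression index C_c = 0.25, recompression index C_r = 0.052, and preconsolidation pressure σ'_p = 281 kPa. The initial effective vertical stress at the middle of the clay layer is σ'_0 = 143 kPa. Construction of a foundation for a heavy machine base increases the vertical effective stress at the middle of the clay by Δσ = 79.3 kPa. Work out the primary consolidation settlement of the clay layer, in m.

Final effective stress: σ'_f = 143 + 79.3 = 222.3 kPa.
σ'_f = 222.3 ≤ σ'_p = 281 kPa, so the clay remains overconsolidated and only the recompression index applies:
S_c = C_r·H/(1+e₀)·log₁₀(σ'_f/σ'_0) = 0.052×2.2/2.24×log₁₀(222.3/143)
    = 0.051071 × 0.1916 = 0.009785 m

S_c ≈ 0.00979 m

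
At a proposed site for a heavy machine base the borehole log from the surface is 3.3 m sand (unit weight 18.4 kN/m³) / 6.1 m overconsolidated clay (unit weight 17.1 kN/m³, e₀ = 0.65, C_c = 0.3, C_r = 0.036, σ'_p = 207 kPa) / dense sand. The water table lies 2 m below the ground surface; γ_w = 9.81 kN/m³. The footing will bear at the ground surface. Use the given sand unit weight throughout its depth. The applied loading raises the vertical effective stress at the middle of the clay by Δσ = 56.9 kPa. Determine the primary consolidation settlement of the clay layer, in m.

S_c ≈ 0.0343 m

Mid-depth of clay below the ground surface: z = 3.3 + 6.1/2 = 6.35 m.
Total vertical stress at mid-clay: σ_v = 18.4×3.3 + 17.1×3.05 = 112.88 kPa.
Pore pressure: u = 9.81×(6.35 − 2) = 42.673 kPa.
Initial effective stress: σ'_0 = σ_v − u = 112.88 − 42.673 = 70.207 kPa.
Final effective stress: σ'_f = 70.207 + 56.9 = 127.11 kPa.
σ'_f = 127.11 ≤ σ'_p = 207 kPa, so the clay remains overconsolidated and only the recompression index applies:
S_c = C_r·H/(1+e₀)·log₁₀(σ'_f/σ'_0) = 0.036×6.1/1.65×log₁₀(127.11/70.207)
    = 0.13309 × 0.2578 = 0.03431 m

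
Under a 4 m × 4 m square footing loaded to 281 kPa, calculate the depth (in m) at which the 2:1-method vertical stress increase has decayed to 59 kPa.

z ≈ 4.73 m

2:1 spreading — at depth z the loaded area has grown by z in each plan dimension:
qB²/(B+z)² = Δσ_z ⇒ z = B(√(q/Δσ_z) − 1) = 4×(√(281/59) − 1) = 4.729 m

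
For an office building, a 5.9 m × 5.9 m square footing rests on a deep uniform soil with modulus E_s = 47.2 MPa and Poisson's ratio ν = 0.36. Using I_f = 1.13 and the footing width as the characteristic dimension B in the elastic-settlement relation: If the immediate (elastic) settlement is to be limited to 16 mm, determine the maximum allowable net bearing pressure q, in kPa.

q ≈ 130 kPa

E_s = 47.2 MPa = 47200 kPa.
S_e = q·B·(1−ν²)/E_s · I_f  ⇒  q = S_e·E_s / (B·(1−ν²)·I_f).
q = 0.016 × 47200 / (5.9 × 0.8704 × 1.13) = 130.1 kPa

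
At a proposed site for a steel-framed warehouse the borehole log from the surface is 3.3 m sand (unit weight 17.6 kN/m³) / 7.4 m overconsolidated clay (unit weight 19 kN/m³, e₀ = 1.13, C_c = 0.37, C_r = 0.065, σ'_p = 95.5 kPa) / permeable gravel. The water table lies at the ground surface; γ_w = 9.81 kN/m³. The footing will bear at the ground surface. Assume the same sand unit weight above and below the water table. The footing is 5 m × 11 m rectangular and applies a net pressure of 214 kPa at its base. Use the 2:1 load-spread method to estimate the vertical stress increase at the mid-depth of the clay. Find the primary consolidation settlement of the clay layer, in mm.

S_c ≈ 146 mm

Mid-depth of clay below the ground surface: z = 3.3 + 7.4/2 = 7 m.
Total vertical stress at mid-clay: σ_v = 17.6×3.3 + 19×3.7 = 128.38 kPa.
Pore pressure: u = 9.81×(7 − 0) = 68.67 kPa.
Initial effective stress: σ'_0 = σ_v − u = 128.38 − 68.67 = 59.71 kPa.
Stress increase at mid-clay by the 2:1 spreading method:
Δσ = qBL/((B+z)(L+z)) = 214×5×11/((5+7)(11+7)) = 54.491 kPa
Final effective stress: σ'_f = 59.71 + 54.491 = 114.2 kPa.
σ'_f = 114.2 > σ'_p = 95.5 kPa, so the stress path crosses the preconsolidation pressure — recompression up to σ'_p, then virgin compression beyond:
S_c = H/(1+e₀)·[C_r·log₁₀(σ'_p/σ'_0) + C_c·log₁₀(σ'_f/σ'_p)]
    = 7.4/2.13 × [0.065×log₁₀(95.5/59.71) + 0.37×log₁₀(114.2/95.5)]
    = 3.4742 × [0.013257 + 0.028735] = 0.1459 m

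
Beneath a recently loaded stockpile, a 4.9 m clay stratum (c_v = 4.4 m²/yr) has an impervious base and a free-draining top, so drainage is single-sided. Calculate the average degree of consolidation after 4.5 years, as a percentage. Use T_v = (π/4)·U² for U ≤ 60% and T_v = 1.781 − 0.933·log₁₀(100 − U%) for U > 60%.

U ≈ 89.4 %

Drainage path length: H_d = H = 4.9 m (single drainage).
T_v = c_v·t/H_d² = 4.4×4.5/4.9² = 0.82466.
T_v = 0.82466 corresponds to the U > 60% branch:
U = 1 − 10^((1.781 − T_v)/0.933)/100 = 0.8941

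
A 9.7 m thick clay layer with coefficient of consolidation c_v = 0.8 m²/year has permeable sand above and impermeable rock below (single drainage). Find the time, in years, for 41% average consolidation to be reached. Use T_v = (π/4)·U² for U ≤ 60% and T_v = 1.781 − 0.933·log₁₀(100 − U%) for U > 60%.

t ≈ 15.5 years

Drainage path length: H_d = H = 9.7 m (single drainage).
U ≤ 60%: T_v = (π/4)·U² = (π/4)×0.41² = 0.13203.
t = T_v·H_d²/c_v = 0.13203×9.7²/0.8 = 15.53 years.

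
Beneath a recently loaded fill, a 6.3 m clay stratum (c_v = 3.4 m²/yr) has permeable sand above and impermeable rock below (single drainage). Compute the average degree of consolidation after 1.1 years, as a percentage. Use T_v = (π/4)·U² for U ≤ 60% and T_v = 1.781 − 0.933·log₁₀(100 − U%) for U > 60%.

Drainage path length: H_d = H = 6.3 m (single drainage).
T_v = c_v·t/H_d² = 3.4×1.1/6.3² = 0.09423.
T_v = 0.09423 corresponds to the U ≤ 60% branch:
U = √(4T_v/π) = 0.3464

U ≈ 34.6 %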